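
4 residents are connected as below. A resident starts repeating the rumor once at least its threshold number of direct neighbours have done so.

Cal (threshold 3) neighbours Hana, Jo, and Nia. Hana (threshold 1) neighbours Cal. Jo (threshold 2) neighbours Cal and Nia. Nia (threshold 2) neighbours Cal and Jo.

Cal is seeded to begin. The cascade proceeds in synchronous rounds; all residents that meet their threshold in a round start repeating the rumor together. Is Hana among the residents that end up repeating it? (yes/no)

Round 1 — Cal starts repeating the rumor (initial).
Round 2 — checking thresholds:
  Hana: 1 of 1 neighbours ≥ 1, starts repeating the rumor.
  Jo: 1 of 2 neighbours < 2, below threshold.
  Nia: 1 of 2 neighbours < 2, below threshold.
Round 3 — no new spreads; cascade stops.

yes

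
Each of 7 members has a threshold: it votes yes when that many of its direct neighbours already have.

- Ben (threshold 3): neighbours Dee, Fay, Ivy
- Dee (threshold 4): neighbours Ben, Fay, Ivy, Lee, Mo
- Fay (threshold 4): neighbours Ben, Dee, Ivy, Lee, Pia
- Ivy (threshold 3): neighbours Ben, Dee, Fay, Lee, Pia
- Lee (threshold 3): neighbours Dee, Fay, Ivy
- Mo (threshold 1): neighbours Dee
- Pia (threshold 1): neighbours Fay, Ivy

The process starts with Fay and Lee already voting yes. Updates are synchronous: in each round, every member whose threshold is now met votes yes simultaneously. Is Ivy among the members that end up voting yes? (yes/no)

Round 1 — Fay, Lee vote yes (initial).
Round 2 — checking thresholds:
  Ben: 1 of 3 neighbours < 3, not yet.
  Dee: 2 of 5 neighbours < 4, not yet.
  Ivy: 2 of 5 neighbours < 3, not yet.
  Pia: 1 of 2 neighbours ≥ 1, votes yes.
Round 3 — checking thresholds:
  Ben: 1 of 3 neighbours < 3, not yet.
  Dee: 2 of 5 neighbours < 4, not yet.
  Ivy: 3 of 5 neighbours ≥ 3, votes yes.
Round 4 — no new yes votes; cascade stops.

yes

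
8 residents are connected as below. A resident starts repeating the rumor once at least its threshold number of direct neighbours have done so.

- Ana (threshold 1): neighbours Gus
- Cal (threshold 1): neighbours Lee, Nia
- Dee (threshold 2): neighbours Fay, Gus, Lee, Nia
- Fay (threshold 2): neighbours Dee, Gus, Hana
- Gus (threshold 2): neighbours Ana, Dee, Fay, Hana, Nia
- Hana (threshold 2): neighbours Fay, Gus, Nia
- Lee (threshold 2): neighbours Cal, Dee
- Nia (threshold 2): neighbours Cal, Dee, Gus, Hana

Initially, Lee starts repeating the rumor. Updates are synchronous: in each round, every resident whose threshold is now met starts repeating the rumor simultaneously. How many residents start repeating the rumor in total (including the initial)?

2

Round 1 — Lee starts repeating the rumor (initial).
Round 2 — checking thresholds:
  Cal: 1 of 2 neighbours ≥ 1, starts repeating the rumor.
  Dee: 1 of 4 neighbours < 2, holds.
Round 3 — no new spreads; cascade stops.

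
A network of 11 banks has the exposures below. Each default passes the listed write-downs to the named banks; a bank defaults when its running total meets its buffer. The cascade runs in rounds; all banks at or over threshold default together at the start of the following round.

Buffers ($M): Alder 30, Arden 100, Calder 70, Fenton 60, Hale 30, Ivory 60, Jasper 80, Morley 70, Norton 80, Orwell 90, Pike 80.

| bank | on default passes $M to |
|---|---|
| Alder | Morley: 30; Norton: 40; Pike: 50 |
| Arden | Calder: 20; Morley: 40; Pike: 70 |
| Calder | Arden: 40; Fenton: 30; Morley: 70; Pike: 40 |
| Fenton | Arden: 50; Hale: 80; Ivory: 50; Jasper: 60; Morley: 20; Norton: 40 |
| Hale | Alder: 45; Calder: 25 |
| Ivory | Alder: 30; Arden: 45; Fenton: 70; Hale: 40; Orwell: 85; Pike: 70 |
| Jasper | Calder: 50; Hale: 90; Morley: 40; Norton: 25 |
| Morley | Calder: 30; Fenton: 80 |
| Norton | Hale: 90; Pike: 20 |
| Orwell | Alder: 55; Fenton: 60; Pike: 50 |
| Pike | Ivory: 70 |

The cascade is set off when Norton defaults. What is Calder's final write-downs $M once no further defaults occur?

Round 1 — Norton defaults (initial).
  Hale: +90 → 90 ≥ 30
  Pike: +20 → 20 < 80
Round 2 — Hale defaults.
  Alder: +45 → 45 ≥ 30
  Calder: +25 → 25 < 70
Round 3 — Alder defaults.
  Morley: +30 → 30 < 70
  Pike: +50 → 70 < 80
No further defaults.

25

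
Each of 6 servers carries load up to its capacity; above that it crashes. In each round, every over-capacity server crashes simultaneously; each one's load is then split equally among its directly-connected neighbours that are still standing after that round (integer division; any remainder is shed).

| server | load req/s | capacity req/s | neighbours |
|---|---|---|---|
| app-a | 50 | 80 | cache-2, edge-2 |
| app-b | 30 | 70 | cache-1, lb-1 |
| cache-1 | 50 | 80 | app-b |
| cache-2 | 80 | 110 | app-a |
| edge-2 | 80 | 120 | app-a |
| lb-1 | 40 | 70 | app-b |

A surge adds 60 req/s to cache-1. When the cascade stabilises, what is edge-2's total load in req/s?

Round 1 — cache-1 at 110 > 80. cache-1 crashes.
  cache-1 sheds 110 req/s to app-b: 110 each.
    app-b: 30+110 = 140 > 70
Round 2 — app-b crashes.
  app-b sheds 140 req/s to lb-1: 140 each.
    lb-1: 40+140 = 180 > 70
Round 3 — lb-1 crashes.
  lb-1 sheds 180 req/s: no online neighbours, lost.
No further crashes.

80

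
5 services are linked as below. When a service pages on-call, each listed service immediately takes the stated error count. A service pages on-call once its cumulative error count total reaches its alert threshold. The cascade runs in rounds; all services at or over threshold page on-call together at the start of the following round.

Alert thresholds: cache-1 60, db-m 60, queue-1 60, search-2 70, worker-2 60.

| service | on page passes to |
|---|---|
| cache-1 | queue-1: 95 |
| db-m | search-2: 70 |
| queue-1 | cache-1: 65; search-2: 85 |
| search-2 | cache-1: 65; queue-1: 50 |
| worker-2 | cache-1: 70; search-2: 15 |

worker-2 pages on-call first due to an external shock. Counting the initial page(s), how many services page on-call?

Round 1 — worker-2 pages on-call (initial).
  cache-1: +70 → 70 ≥ 60
  search-2: +15 → 15 < 70
Round 2 — cache-1 pages on-call.
  queue-1: +95 → 95 ≥ 60
Round 3 — queue-1 pages on-call.
  search-2: +85 → 100 ≥ 70
Round 4 — search-2 pages on-call.
No further pages.

4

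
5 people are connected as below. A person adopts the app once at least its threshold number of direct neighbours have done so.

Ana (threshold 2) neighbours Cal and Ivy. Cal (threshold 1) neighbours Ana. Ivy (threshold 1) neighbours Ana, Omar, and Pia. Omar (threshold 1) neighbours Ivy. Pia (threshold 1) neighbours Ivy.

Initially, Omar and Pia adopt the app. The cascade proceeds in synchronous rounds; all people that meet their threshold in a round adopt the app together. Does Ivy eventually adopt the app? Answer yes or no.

yes

Round 1 — Omar, Pia adopt the app (initial).
Round 2 — checking thresholds:
  Ivy: 2 of 3 neighbours ≥ 1, adopts the app.
Round 3 — no new adoptions; cascade stops.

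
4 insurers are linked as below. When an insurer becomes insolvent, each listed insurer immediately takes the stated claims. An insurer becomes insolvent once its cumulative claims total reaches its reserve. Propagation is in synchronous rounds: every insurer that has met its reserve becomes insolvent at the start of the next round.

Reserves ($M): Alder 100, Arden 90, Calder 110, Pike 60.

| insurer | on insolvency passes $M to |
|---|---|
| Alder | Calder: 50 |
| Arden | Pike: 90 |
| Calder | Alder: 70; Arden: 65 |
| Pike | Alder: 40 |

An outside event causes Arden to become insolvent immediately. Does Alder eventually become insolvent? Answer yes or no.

no

Round 1 — Arden becomes insolvent (initial).
  Pike: +90 → 90 ≥ 60
Round 2 — Pike becomes insolvent.
  Alder: +40 → 40 < 100
No further insolvencies.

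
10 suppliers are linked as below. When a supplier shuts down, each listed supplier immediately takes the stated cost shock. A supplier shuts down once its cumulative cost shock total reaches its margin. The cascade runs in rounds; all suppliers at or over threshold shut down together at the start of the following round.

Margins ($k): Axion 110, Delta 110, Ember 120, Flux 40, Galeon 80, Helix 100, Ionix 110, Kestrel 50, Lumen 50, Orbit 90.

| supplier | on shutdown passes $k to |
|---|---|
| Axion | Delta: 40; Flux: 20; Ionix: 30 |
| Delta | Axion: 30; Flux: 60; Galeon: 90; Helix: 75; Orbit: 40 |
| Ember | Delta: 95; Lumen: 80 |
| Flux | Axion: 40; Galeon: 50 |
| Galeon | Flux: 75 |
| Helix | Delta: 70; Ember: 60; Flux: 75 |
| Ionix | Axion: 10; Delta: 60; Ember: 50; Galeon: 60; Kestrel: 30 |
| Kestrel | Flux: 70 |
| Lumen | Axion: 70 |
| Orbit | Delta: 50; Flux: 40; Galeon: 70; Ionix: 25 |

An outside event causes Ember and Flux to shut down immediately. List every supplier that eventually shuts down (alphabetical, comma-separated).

Axion, Delta, Ember, Flux, Galeon, Lumen

Round 1 — Ember, Flux shut down (initial).
  Axion: +40 → 40 < 110
  Delta: +95 → 95 < 110
  Galeon: +50 → 50 < 80
  Lumen: +80 → 80 ≥ 50
Round 2 — Lumen shuts down.
  Axion: +70 → 110 ≥ 110
Round 3 — Axion shuts down.
  Delta: +40 → 135 ≥ 110
  Ionix: +30 → 30 < 110
Round 4 — Delta shuts down.
  Galeon: +90 → 140 ≥ 80
  Helix: +75 → 75 < 100
  Orbit: +40 → 40 < 90
Round 5 — Galeon shuts down.
No further shutdowns.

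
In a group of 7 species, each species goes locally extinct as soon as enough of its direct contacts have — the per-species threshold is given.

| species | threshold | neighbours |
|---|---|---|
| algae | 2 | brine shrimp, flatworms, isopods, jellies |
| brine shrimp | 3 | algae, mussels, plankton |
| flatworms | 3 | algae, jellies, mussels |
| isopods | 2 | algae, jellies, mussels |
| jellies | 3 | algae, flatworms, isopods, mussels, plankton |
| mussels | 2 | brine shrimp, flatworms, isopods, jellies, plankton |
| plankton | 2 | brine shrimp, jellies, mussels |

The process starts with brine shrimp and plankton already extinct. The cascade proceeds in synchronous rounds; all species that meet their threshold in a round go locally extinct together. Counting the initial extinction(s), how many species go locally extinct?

3

Round 1 — brine shrimp, plankton go locally extinct (initial).
Round 2 — checking thresholds:
  algae: 1 of 4 neighbours < 2, not yet.
  jellies: 1 of 5 neighbours < 3, not yet.
  mussels: 2 of 5 neighbours ≥ 2, goes locally extinct.
Round 3 — no new extinctions; cascade stops.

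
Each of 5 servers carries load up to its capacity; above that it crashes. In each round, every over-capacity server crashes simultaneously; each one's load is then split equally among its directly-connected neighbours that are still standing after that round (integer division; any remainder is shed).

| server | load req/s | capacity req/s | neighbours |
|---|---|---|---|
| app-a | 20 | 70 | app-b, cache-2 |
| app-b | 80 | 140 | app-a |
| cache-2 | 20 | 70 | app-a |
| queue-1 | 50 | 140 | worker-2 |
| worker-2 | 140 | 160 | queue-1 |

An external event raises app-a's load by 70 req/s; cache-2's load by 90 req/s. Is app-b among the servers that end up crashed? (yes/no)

yes

Round 1 — app-a at 90 > 70; cache-2 at 110 > 70. app-a, cache-2 crash.
  app-a sheds 90 req/s to app-b: 90 each.
    app-b: 80+90 = 170 > 140
  cache-2 sheds 110 req/s: no online neighbours, lost.
Round 2 — app-b crashes.
  app-b sheds 170 req/s: no online neighbours, lost.
No further crashes.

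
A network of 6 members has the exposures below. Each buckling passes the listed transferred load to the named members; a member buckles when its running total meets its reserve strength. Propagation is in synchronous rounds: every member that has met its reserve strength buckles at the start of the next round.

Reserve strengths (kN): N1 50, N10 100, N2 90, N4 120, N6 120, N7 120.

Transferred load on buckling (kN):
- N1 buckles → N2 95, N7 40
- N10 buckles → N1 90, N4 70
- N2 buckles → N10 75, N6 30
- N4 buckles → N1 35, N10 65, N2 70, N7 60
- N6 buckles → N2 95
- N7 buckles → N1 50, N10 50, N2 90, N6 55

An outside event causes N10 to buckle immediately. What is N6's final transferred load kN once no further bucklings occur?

30

Round 1 — N10 buckles (initial).
  N1: +90 → 90 ≥ 50
  N4: +70 → 70 < 120
Round 2 — N1 buckles.
  N2: +95 → 95 ≥ 90
  N7: +40 → 40 < 120
Round 3 — N2 buckles.
  N6: +30 → 30 < 120
No further bucklings.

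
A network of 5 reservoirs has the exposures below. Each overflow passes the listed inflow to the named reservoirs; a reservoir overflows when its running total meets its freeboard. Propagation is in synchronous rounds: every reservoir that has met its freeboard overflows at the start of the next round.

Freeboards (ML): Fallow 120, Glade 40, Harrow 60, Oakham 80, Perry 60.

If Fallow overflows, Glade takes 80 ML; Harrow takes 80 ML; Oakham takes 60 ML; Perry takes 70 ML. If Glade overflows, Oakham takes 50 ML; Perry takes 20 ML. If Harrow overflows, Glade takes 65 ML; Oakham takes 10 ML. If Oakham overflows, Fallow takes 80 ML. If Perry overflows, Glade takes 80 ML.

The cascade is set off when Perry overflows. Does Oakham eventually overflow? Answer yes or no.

Round 1 — Perry overflows (initial).
  Glade: +80 → 80 ≥ 40
Round 2 — Glade overflows.
  Oakham: +50 → 50 < 80
No further overflows.

no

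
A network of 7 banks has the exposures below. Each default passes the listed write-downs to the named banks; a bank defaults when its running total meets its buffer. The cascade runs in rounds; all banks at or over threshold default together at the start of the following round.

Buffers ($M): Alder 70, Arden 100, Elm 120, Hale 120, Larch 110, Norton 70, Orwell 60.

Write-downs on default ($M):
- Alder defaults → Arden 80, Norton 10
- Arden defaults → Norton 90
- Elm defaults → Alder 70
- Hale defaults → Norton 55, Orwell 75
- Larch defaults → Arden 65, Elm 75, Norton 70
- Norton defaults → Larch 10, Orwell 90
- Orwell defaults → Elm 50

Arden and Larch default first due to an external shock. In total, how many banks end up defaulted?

Round 1 — Arden, Larch default (initial).
  Elm: +75 → 75 < 120
  Norton: +90+70 → 160 ≥ 70
Round 2 — Norton defaults.
  Orwell: +90 → 90 ≥ 60
Round 3 — Orwell defaults.
  Elm: +50 → 125 ≥ 120
Round 4 — Elm defaults.
  Alder: +70 → 70 ≥ 70
Round 5 — Alder defaults.
No further defaults.

6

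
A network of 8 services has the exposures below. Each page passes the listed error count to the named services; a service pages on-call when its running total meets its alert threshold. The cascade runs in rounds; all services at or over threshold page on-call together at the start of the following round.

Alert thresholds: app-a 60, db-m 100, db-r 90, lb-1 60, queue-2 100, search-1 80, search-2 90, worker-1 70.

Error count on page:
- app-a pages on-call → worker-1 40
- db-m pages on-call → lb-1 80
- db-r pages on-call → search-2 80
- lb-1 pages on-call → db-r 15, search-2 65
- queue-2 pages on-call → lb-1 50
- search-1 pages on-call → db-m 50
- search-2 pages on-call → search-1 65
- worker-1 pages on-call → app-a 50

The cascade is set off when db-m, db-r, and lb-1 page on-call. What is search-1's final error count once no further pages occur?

Round 1 — db-m, db-r, lb-1 page on-call (initial).
  search-2: +80+65 → 145 ≥ 90
Round 2 — search-2 pages on-call.
  search-1: +65 → 65 < 80
No further pages.

65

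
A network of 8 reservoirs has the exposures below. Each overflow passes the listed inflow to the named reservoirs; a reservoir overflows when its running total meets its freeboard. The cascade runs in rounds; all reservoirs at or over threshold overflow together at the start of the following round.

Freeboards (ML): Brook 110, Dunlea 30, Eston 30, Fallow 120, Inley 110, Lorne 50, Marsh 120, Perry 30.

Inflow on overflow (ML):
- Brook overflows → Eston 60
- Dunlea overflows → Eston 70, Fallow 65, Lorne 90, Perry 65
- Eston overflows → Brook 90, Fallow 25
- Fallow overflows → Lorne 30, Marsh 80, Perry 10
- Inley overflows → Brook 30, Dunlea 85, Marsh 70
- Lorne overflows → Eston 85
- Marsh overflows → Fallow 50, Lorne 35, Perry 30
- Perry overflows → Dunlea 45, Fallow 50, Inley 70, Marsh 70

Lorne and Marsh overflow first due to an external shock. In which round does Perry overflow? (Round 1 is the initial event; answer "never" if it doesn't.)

Round 1 — Lorne, Marsh overflow (initial).
  Eston: +85 → 85 ≥ 30
  Fallow: +50 → 50 < 120
  Perry: +30 → 30 ≥ 30
Round 2 — Eston, Perry overflow.
  Brook: +90 → 90 < 110
  Dunlea: +45 → 45 ≥ 30
  Fallow: +25+50 → 125 ≥ 120
  Inley: +70 → 70 < 110
Round 3 — Dunlea, Fallow overflow.
No further overflows.

2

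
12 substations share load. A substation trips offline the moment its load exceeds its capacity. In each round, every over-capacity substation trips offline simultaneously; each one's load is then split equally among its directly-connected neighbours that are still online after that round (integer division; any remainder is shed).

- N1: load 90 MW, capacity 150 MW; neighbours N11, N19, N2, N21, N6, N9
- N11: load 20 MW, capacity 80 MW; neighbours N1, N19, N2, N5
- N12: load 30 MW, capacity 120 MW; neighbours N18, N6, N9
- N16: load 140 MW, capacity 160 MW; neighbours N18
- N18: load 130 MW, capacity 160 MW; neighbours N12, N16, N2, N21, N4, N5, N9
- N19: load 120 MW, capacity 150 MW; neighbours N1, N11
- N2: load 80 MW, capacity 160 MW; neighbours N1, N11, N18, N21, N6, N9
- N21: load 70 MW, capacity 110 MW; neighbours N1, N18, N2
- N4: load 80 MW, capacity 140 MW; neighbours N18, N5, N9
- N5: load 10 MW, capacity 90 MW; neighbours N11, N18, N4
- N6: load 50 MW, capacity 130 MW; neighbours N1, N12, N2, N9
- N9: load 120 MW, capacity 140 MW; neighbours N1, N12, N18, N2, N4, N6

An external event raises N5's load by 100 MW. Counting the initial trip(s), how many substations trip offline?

5

Round 1 — N5 at 110 > 90. N5 trips offline.
  N5 sheds 110 MW to N11, N18, N4: 36 each (2 lost).
    N11: 20+36 = 56 ≤ 80
    N18: 130+36 = 166 > 160
    N4: 80+36 = 116 ≤ 140
Round 2 — N18 trips offline.
  N18 sheds 166 MW to N12, N16, N2, N21, N4, N9: 27 each (4 lost).
    N12: 30+27 = 57 ≤ 120
    N16: 140+27 = 167 > 160
    N2: 80+27 = 107 ≤ 160
    N21: 70+27 = 97 ≤ 110
    N4: 116+27 = 143 > 140
    N9: 120+27 = 147 > 140
Round 3 — N16, N4, N9 trip offline.
  N16 sheds 167 MW: no online neighbours, lost.
  N4 sheds 143 MW: no online neighbours, lost.
  N9 sheds 147 MW to N1, N12, N2, N6: 36 each (3 lost).
    N1: 90+36 = 126 ≤ 150
    N12: 57+36 = 93 ≤ 120
    N2: 107+36 = 143 ≤ 160
    N6: 50+36 = 86 ≤ 130
No further trips.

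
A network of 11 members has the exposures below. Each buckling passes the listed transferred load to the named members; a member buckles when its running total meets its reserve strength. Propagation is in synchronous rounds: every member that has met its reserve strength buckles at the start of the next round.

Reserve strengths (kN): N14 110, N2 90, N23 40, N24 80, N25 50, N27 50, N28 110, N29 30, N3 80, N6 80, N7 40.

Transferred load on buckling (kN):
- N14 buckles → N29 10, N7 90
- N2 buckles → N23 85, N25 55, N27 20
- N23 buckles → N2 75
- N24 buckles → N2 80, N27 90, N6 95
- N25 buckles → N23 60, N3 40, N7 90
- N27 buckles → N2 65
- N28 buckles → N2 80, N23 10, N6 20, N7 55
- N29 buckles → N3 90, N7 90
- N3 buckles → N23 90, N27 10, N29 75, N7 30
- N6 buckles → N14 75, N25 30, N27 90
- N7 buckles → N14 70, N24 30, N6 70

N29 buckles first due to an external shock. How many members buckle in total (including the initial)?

4

Round 1 — N29 buckles (initial).
  N3: +90 → 90 ≥ 80
  N7: +90 → 90 ≥ 40
Round 2 — N3, N7 buckle.
  N14: +70 → 70 < 110
  N23: +90 → 90 ≥ 40
  N24: +30 → 30 < 80
  N27: +10 → 10 < 50
  N6: +70 → 70 < 80
Round 3 — N23 buckles.
  N2: +75 → 75 < 90
No further bucklings.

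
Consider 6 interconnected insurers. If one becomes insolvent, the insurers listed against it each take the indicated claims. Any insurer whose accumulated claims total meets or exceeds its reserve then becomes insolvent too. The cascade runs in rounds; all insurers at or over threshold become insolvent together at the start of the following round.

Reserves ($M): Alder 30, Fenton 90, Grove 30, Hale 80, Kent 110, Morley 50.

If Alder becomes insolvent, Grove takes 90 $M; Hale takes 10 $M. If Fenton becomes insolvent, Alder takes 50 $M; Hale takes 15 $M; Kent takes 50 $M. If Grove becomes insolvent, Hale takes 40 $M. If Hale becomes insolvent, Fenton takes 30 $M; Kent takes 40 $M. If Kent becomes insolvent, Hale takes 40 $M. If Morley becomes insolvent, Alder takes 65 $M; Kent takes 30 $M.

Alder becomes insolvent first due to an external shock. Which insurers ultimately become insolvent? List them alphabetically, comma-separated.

Alder, Grove

Round 1 — Alder becomes insolvent (initial).
  Grove: +90 → 90 ≥ 30
  Hale: +10 → 10 < 80
Round 2 — Grove becomes insolvent.
  Hale: +40 → 50 < 80
No further insolvencies.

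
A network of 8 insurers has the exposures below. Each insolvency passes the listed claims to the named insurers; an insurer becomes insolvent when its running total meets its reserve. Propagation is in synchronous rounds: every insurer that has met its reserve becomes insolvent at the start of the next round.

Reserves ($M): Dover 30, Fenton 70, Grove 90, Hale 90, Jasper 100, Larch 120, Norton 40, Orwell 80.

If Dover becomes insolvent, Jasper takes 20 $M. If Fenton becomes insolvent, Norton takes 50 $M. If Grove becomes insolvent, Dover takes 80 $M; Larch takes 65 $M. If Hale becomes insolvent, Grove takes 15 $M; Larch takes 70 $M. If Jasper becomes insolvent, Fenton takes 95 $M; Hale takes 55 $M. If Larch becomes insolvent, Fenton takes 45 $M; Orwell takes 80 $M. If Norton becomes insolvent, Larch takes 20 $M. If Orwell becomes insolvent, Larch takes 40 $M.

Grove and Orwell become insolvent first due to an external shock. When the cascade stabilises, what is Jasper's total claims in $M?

20

Round 1 — Grove, Orwell become insolvent (initial).
  Dover: +80 → 80 ≥ 30
  Larch: +65+40 → 105 < 120
Round 2 — Dover becomes insolvent.
  Jasper: +20 → 20 < 100
No further insolvencies.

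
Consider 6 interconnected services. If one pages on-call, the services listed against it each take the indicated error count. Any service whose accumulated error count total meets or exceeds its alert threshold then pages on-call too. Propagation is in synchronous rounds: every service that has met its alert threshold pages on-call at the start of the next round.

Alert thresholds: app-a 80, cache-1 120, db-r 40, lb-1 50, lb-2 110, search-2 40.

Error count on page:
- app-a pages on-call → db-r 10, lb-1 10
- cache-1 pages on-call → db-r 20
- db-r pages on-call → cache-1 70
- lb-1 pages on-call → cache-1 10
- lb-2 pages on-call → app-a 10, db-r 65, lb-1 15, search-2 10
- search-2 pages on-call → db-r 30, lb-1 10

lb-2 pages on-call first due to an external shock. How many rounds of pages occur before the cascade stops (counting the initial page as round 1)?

Round 1 — lb-2 pages on-call (initial).
  app-a: +10 → 10 < 80
  db-r: +65 → 65 ≥ 40
  lb-1: +15 → 15 < 50
  search-2: +10 → 10 < 40
Round 2 — db-r pages on-call.
  cache-1: +70 → 70 < 120
No further pages.

2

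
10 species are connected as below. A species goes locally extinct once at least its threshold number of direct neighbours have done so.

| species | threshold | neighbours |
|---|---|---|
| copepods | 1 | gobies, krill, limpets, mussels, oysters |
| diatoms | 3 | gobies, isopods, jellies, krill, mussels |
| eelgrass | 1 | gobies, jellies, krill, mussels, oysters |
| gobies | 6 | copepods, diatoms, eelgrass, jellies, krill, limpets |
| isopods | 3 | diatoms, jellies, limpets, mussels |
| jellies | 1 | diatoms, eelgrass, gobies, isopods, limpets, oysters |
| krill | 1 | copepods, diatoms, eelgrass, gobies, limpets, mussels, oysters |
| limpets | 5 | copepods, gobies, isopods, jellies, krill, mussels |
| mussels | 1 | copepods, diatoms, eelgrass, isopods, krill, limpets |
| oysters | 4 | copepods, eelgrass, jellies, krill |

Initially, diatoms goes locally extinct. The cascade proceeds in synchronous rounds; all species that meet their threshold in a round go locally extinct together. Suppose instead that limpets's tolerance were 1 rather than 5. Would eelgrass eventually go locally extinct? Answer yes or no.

With limpets's tolerance at 1:
Round 1 — diatoms goes locally extinct (initial).
Round 2 — checking thresholds:
  gobies: 1 of 6 neighbours < 6, not yet.
  isopods: 1 of 4 neighbours < 3, not yet.
  jellies: 1 of 6 neighbours ≥ 1, goes locally extinct.
  krill: 1 of 7 neighbours ≥ 1, goes locally extinct.
  mussels: 1 of 6 neighbours ≥ 1, goes locally extinct.
Round 3 — checking thresholds:
  copepods: 2 of 5 neighbours ≥ 1, goes locally extinct.
  eelgrass: 3 of 5 neighbours ≥ 1, goes locally extinct.
  gobies: 3 of 6 neighbours < 6, not yet.
  isopods: 3 of 4 neighbours ≥ 3, goes locally extinct.
  limpets: 3 of 6 neighbours ≥ 1, goes locally extinct.
  oysters: 2 of 4 neighbours < 4, not yet.
Round 4 — checking thresholds:
  gobies: 6 of 6 neighbours ≥ 6, goes locally extinct.
  oysters: 4 of 4 neighbours ≥ 4, goes locally extinct.
Round 5 — no new extinctions; cascade stops.

yes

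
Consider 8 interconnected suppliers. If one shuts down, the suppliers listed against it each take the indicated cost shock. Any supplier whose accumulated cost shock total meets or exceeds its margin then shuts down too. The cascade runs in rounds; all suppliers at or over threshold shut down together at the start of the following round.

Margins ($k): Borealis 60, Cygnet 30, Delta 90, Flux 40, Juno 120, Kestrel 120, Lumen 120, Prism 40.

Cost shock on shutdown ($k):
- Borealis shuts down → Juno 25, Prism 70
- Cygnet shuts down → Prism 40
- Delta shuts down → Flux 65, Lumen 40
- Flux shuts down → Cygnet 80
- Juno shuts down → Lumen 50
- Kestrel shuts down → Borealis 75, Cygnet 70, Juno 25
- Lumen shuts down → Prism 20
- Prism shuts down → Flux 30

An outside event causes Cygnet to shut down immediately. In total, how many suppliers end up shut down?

Round 1 — Cygnet shuts down (initial).
  Prism: +40 → 40 ≥ 40
Round 2 — Prism shuts down.
  Flux: +30 → 30 < 40
No further shutdowns.

2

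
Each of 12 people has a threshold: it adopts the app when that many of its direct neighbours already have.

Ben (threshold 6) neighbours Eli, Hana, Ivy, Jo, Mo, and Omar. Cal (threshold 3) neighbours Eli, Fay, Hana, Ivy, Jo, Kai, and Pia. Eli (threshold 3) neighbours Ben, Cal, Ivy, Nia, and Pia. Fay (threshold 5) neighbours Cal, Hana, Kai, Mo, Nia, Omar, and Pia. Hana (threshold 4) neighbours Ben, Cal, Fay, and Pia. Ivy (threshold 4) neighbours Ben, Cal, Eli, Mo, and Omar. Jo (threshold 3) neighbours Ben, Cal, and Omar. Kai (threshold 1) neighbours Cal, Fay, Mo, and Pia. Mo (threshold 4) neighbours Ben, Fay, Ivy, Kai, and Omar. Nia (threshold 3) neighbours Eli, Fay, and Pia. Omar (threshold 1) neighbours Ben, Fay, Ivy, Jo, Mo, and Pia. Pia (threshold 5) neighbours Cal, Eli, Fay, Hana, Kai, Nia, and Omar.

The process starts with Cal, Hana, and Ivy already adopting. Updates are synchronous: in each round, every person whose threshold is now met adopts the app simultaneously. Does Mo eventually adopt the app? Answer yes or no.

Round 1 — Cal, Hana, Ivy adopt the app (initial).
Round 2 — checking thresholds:
  Ben: 2 of 6 neighbours < 6, below threshold.
  Eli: 2 of 5 neighbours < 3, below threshold.
  Fay: 2 of 7 neighbours < 5, below threshold.
  Jo: 1 of 3 neighbours < 3, below threshold.
  Kai: 1 of 4 neighbours ≥ 1, adopts the app.
  Mo: 1 of 5 neighbours < 4, below threshold.
  Omar: 1 of 6 neighbours ≥ 1, adopts the app.
  Pia: 2 of 7 neighbours < 5, below threshold.
Round 3 — no new adoptions; cascade stops.

no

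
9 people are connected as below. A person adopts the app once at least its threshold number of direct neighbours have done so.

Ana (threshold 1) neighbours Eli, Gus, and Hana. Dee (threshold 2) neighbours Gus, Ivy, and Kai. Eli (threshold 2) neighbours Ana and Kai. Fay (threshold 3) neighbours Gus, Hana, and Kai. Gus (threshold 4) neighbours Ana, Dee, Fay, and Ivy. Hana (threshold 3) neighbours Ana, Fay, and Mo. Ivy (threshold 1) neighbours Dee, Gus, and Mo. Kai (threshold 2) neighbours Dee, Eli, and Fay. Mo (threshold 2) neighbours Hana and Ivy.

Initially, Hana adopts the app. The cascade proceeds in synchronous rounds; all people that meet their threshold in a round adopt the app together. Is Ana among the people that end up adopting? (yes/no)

Round 1 — Hana adopts the app (initial).
Round 2 — checking thresholds:
  Ana: 1 of 3 neighbours ≥ 1, adopts the app.
  Fay: 1 of 3 neighbours < 3, not yet.
  Mo: 1 of 2 neighbours < 2, not yet.
Round 3 — no new adoptions; cascade stops.

yes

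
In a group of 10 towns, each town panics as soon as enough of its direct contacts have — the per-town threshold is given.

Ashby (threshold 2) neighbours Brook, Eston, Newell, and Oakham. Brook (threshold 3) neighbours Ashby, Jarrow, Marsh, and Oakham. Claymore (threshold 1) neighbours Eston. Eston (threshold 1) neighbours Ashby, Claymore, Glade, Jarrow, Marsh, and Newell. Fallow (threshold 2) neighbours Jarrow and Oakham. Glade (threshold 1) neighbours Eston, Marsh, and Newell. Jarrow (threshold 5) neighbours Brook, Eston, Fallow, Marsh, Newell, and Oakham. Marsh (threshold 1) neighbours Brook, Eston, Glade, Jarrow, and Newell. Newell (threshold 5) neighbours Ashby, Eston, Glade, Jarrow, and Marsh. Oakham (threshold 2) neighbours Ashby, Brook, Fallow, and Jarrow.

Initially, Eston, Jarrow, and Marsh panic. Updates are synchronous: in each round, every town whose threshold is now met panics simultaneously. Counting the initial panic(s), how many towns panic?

5

Round 1 — Eston, Jarrow, Marsh panic (initial).
Round 2 — checking thresholds:
  Ashby: 1 of 4 neighbours < 2, not yet.
  Brook: 2 of 4 neighbours < 3, not yet.
  Claymore: 1 of 1 neighbours ≥ 1, panics.
  Fallow: 1 of 2 neighbours < 2, not yet.
  Glade: 2 of 3 neighbours ≥ 1, panics.
  Newell: 3 of 5 neighbours < 5, not yet.
  Oakham: 1 of 4 neighbours < 2, not yet.
Round 3 — no new panics; cascade stops.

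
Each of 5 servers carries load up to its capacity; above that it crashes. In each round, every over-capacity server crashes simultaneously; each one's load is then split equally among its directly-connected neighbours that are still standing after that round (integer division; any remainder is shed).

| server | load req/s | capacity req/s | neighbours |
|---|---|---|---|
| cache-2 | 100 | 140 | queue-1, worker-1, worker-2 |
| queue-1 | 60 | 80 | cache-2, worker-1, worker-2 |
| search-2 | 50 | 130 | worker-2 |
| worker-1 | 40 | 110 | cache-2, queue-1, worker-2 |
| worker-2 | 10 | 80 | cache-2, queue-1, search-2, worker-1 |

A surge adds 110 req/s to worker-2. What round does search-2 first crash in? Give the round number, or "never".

Round 1 — worker-2 at 120 > 80. worker-2 crashes.
  worker-2 sheds 120 req/s to cache-2, queue-1, search-2, worker-1: 30 each.
    cache-2: 100+30 = 130 ≤ 140
    queue-1: 60+30 = 90 > 80
    search-2: 50+30 = 80 ≤ 130
    worker-1: 40+30 = 70 ≤ 110
Round 2 — queue-1 crashes.
  queue-1 sheds 90 req/s to cache-2, worker-1: 45 each.
    cache-2: 130+45 = 175 > 140
    worker-1: 70+45 = 115 > 110
Round 3 — cache-2, worker-1 crash.
  cache-2 sheds 175 req/s: no online neighbours, lost.
  worker-1 sheds 115 req/s: no online neighbours, lost.
No further crashes.

never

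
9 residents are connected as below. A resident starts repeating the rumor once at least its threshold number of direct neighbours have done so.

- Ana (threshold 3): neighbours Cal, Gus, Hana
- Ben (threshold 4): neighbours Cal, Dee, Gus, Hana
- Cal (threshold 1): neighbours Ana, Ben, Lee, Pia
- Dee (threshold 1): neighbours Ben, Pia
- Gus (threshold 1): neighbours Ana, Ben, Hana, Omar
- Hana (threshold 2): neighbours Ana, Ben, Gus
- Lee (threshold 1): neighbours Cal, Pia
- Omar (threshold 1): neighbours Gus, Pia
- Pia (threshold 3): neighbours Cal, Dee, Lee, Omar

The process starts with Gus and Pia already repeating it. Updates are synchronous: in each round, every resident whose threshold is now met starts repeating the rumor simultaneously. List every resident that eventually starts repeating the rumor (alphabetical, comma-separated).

Cal, Dee, Gus, Lee, Omar, Pia

Round 1 — Gus, Pia start repeating the rumor (initial).
Round 2 — checking thresholds:
  Ana: 1 of 3 neighbours < 3, holds.
  Ben: 1 of 4 neighbours < 4, holds.
  Cal: 1 of 4 neighbours ≥ 1, starts repeating the rumor.
  Dee: 1 of 2 neighbours ≥ 1, starts repeating the rumor.
  Hana: 1 of 3 neighbours < 2, holds.
  Lee: 1 of 2 neighbours ≥ 1, starts repeating the rumor.
  Omar: 2 of 2 neighbours ≥ 1, starts repeating the rumor.
Round 3 — no new spreads; cascade stops.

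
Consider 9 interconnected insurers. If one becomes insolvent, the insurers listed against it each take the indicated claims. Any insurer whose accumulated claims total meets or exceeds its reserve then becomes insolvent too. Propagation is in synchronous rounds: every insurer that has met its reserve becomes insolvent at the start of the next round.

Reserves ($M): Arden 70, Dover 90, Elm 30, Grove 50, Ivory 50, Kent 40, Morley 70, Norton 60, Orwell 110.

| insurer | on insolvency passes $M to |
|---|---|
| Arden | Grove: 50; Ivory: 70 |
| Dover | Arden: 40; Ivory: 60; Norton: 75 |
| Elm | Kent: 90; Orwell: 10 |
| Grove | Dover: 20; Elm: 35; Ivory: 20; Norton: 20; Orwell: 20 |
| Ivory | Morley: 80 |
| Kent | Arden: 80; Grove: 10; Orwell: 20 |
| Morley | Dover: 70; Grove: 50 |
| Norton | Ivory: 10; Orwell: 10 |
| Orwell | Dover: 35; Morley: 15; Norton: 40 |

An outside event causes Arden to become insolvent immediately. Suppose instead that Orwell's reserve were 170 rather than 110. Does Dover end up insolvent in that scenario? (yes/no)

With Orwell's reserve at 170:
Round 1 — Arden becomes insolvent (initial).
  Grove: +50 → 50 ≥ 50
  Ivory: +70 → 70 ≥ 50
Round 2 — Grove, Ivory become insolvent.
  Dover: +20 → 20 < 90
  Elm: +35 → 35 ≥ 30
  Morley: +80 → 80 ≥ 70
  Norton: +20 → 20 < 60
  Orwell: +20 → 20 < 170
Round 3 — Elm, Morley become insolvent.
  Dover: +70 → 90 ≥ 90
  Kent: +90 → 90 ≥ 40
  Orwell: +10 → 30 < 170
Round 4 — Dover, Kent become insolvent.
  Norton: +75 → 95 ≥ 60
  Orwell: +20 → 50 < 170
Round 5 — Norton becomes insolvent.
  Orwell: +10 → 60 < 170
No further insolvencies.

yes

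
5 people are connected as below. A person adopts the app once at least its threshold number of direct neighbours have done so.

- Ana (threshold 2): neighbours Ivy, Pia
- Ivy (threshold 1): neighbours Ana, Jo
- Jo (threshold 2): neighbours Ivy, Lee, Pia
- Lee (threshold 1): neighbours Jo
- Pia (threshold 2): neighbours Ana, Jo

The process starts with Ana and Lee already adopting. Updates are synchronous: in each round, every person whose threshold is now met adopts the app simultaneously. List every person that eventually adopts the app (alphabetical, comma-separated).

Round 1 — Ana, Lee adopt the app (initial).
Round 2 — checking thresholds:
  Ivy: 1 of 2 neighbours ≥ 1, adopts the app.
  Jo: 1 of 3 neighbours < 2, below threshold.
  Pia: 1 of 2 neighbours < 2, below threshold.
Round 3 — checking thresholds:
  Jo: 2 of 3 neighbours ≥ 2, adopts the app.
  Pia: 1 of 2 neighbours < 2, below threshold.
Round 4 — checking thresholds:
  Pia: 2 of 2 neighbours ≥ 2, adopts the app.
Round 5 — no new adoptions; cascade stops.

Ana, Ivy, Jo, Lee, Pia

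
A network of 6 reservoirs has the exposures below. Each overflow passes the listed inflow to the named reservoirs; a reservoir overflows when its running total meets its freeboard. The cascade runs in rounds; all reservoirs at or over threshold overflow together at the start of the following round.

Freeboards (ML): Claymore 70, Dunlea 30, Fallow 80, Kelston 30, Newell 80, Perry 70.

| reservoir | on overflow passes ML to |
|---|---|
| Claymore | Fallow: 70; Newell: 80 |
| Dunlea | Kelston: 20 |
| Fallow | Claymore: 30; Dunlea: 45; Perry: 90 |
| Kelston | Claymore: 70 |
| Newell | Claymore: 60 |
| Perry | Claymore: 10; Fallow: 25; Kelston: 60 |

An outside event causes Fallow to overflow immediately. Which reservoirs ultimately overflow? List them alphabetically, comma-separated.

Round 1 — Fallow overflows (initial).
  Claymore: +30 → 30 < 70
  Dunlea: +45 → 45 ≥ 30
  Perry: +90 → 90 ≥ 70
Round 2 — Dunlea, Perry overflow.
  Claymore: +10 → 40 < 70
  Kelston: +20+60 → 80 ≥ 30
Round 3 — Kelston overflows.
  Claymore: +70 → 110 ≥ 70
Round 4 — Claymore overflows.
  Newell: +80 → 80 ≥ 80
Round 5 — Newell overflows.
No further overflows.

Claymore, Dunlea, Fallow, Kelston, Newell, Perry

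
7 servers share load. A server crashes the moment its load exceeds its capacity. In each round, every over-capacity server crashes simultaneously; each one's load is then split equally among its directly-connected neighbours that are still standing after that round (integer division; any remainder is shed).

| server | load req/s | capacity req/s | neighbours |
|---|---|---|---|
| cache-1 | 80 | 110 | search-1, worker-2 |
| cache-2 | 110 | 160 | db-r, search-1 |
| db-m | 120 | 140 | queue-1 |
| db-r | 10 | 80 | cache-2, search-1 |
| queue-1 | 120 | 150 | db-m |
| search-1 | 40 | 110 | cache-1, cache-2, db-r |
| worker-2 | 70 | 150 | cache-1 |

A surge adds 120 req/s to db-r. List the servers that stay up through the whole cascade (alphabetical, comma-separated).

db-m, queue-1

Round 1 — db-r at 130 > 80. db-r crashes.
  db-r sheds 130 req/s to cache-2, search-1: 65 each.
    cache-2: 110+65 = 175 > 160
    search-1: 40+65 = 105 ≤ 110
Round 2 — cache-2 crashes.
  cache-2 sheds 175 req/s to search-1: 175 each.
    search-1: 105+175 = 280 > 110
Round 3 — search-1 crashes.
  search-1 sheds 280 req/s to cache-1: 280 each.
    cache-1: 80+280 = 360 > 110
Round 4 — cache-1 crashes.
  cache-1 sheds 360 req/s to worker-2: 360 each.
    worker-2: 70+360 = 430 > 150
Round 5 — worker-2 crashes.
  worker-2 sheds 430 req/s: no online neighbours, lost.
No further crashes.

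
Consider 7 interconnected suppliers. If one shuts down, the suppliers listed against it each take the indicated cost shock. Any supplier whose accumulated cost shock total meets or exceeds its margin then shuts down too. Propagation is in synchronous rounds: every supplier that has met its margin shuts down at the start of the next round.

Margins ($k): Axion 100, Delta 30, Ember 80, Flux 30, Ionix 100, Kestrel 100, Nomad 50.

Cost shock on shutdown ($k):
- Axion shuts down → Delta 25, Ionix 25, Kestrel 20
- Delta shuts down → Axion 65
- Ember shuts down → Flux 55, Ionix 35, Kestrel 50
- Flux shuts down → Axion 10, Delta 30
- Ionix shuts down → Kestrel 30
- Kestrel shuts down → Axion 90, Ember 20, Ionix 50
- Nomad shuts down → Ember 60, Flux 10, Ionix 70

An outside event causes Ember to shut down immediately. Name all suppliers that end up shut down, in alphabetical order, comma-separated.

Round 1 — Ember shuts down (initial).
  Flux: +55 → 55 ≥ 30
  Ionix: +35 → 35 < 100
  Kestrel: +50 → 50 < 100
Round 2 — Flux shuts down.
  Axion: +10 → 10 < 100
  Delta: +30 → 30 ≥ 30
Round 3 — Delta shuts down.
  Axion: +65 → 75 < 100
No further shutdowns.

Delta, Ember, Flux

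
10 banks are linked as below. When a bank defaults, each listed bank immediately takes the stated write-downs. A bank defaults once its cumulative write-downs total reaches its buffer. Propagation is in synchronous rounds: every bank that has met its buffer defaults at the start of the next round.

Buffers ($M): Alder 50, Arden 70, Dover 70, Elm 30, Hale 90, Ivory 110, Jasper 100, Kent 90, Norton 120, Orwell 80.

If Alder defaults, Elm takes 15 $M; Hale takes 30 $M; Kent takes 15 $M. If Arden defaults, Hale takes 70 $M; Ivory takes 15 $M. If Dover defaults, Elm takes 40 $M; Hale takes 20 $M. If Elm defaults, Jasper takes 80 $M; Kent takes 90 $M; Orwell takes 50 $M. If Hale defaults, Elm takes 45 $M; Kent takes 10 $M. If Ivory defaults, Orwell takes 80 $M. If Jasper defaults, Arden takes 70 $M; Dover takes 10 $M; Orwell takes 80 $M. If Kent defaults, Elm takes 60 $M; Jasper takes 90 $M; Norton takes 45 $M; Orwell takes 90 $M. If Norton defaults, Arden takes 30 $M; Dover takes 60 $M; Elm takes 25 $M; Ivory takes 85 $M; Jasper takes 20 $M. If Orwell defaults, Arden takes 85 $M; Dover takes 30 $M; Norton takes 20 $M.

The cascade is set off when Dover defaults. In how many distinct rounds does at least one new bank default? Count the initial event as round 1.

6

Round 1 — Dover defaults (initial).
  Elm: +40 → 40 ≥ 30
  Hale: +20 → 20 < 90
Round 2 — Elm defaults.
  Jasper: +80 → 80 < 100
  Kent: +90 → 90 ≥ 90
  Orwell: +50 → 50 < 80
Round 3 — Kent defaults.
  Jasper: +90 → 170 ≥ 100
  Norton: +45 → 45 < 120
  Orwell: +90 → 140 ≥ 80
Round 4 — Jasper, Orwell default.
  Arden: +70+85 → 155 ≥ 70
  Norton: +20 → 65 < 120
Round 5 — Arden defaults.
  Hale: +70 → 90 ≥ 90
  Ivory: +15 → 15 < 110
Round 6 — Hale defaults.
No further defaults.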